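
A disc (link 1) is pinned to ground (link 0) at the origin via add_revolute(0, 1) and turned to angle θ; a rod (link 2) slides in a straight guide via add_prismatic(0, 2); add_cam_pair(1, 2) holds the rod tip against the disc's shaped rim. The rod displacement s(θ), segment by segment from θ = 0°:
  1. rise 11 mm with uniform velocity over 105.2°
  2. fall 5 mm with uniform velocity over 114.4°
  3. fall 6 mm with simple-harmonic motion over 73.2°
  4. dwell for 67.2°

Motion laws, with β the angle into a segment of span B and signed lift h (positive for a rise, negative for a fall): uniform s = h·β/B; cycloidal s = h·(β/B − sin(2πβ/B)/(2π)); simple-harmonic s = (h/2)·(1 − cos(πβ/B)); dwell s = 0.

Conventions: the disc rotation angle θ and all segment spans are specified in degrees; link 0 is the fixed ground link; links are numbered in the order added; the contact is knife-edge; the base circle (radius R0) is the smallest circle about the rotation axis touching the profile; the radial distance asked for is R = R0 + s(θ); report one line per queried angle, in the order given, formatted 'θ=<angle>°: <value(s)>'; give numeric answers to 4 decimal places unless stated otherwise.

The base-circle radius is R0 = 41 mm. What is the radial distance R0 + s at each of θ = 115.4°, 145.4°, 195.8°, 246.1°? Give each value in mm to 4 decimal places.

segment 1 (0° to 105.2°, uniform, h = 11) is passed completely: s = 0.0000 + (11) = 11.0000
θ = 115.4° falls in segment 2 (105.2° to 219.6°, uniform, h = -5): β = 115.4 − 105.2 = 10.2°, B = 114.4°; Δs = -5·10.2/114.4 = -0.4458; s = 11.0000 − 0.4458 = 10.5542
θ = 145.4° falls in segment 2 (105.2° to 219.6°, uniform, h = -5): β = 145.4 − 105.2 = 40.2°, B = 114.4°; Δs = -5·40.2/114.4 = -1.7570; s = 11.0000 − 1.7570 = 9.2430
θ = 195.8° falls in segment 2 (105.2° to 219.6°, uniform, h = -5): β = 195.8 − 105.2 = 90.6°, B = 114.4°; Δs = -5·90.6/114.4 = -3.9598; s = 11.0000 − 3.9598 = 7.0402
segment 2 (105.2° to 219.6°, uniform, h = -5) is passed completely: s = 11.0000 + (-5) = 6.0000
θ = 246.1° falls in segment 3 (219.6° to 292.8°, simple-harmonic, h = -6): β = 246.1 − 219.6 = 26.5°, B = 73.2°; Δs = -6/2·(1 − cos(π·0.3620)) = -1.7399; s = 6.0000 − 1.7399 = 4.2601
θ=115.4°: R = R0 + s = 41 + 10.5542 = 51.5542
θ=145.4°: R = R0 + s = 41 + 9.2430 = 50.2430
θ=195.8°: R = R0 + s = 41 + 7.0402 = 48.0402
θ=246.1°: R = R0 + s = 41 + 4.2601 = 45.2601

θ=115.4°: 51.5542
θ=145.4°: 50.2430
θ=195.8°: 48.0402
θ=246.1°: 45.2601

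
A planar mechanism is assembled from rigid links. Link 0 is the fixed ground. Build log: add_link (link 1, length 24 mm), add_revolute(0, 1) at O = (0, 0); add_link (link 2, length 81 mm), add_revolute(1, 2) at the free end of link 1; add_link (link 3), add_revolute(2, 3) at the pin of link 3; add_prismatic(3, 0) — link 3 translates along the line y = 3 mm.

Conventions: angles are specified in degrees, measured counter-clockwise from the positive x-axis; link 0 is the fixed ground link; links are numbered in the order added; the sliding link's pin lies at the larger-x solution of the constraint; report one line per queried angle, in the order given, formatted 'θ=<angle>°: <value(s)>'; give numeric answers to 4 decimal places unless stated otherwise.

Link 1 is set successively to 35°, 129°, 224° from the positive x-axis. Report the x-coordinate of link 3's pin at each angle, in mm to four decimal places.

geometry: r = 24 mm, L = 81 mm, e = 3 mm
θ=35°: crank pin P = (r cos θ, r sin θ) = (19.659649, 13.765834)
θ=35°: h = r sin θ − e = 13.765834 − 3 = 10.765834
θ=35°: x = r cos θ + √(L² − h²) = 19.659649 + 80.281360 = 99.941009
θ=129°: crank pin P = (r cos θ, r sin θ) = (-15.103689, 18.651503)
θ=129°: h = r sin θ − e = 18.651503 − 3 = 15.651503
θ=129°: x = r cos θ + √(L² − h²) = -15.103689 + 79.473458 = 64.369768
θ=224°: crank pin P = (r cos θ, r sin θ) = (-17.264155, -16.671801)
θ=224°: h = r sin θ − e = -16.671801 − 3 = -19.671801
θ=224°: x = r cos θ + √(L² − h²) = -17.264155 + 78.574934 = 61.310779

θ=35°: 99.9410
θ=129°: 64.3698
θ=224°: 61.3108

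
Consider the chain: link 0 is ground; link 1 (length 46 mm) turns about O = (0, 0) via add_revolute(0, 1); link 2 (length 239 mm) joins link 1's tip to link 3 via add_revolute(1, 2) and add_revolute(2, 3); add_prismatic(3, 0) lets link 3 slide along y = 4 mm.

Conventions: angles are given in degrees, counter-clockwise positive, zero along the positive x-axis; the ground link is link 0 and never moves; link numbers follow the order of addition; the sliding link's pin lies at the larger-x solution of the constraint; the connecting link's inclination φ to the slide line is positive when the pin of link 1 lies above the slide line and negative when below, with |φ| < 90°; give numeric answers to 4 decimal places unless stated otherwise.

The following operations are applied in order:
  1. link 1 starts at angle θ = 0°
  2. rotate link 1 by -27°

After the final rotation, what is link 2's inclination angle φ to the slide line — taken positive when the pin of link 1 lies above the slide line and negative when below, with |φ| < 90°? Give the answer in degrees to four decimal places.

geometry: r = 46 mm, L = 239 mm, e = 4 mm; θ starts at 0°
rotate link 1 by -27°: θ ← 0° -27° = -27°
h = r sin θ − e = -20.883563 − 4 = -24.883563
sin φ = h / L = -24.883563 / 239 = -0.10411533
φ = arcsin(-0.10411533) = -5.976199°

-5.9762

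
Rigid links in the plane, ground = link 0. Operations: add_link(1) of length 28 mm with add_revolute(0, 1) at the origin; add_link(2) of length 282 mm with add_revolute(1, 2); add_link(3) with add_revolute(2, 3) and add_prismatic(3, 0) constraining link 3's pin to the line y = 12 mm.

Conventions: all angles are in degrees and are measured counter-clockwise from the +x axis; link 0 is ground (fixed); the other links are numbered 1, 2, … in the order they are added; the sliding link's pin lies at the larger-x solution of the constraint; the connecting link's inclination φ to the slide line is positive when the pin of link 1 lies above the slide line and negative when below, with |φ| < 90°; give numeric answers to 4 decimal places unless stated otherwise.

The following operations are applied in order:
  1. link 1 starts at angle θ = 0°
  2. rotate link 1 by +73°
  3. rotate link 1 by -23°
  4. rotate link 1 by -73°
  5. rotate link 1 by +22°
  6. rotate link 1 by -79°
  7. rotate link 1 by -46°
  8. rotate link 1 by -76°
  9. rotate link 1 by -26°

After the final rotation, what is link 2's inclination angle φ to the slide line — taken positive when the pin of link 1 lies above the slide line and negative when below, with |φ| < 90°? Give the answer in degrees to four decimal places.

geometry: r = 28 mm, L = 282 mm, e = 12 mm; θ starts at 0°
rotate link 1 by +73°: θ ← 0° +73° = 73°
rotate link 1 by -23°: θ ← 73° -23° = 50°
rotate link 1 by -73°: θ ← 50° -73° = -23°
rotate link 1 by +22°: θ ← -23° +22° = -1°
rotate link 1 by -79°: θ ← -1° -79° = -80°
rotate link 1 by -46°: θ ← -80° -46° = -126°
rotate link 1 by -76°: θ ← -126° -76° = -202°
rotate link 1 by -26°: θ ← -202° -26° = -228°
h = r sin θ − e = 20.808055 − 12 = 8.808055
sin φ = h / L = 8.808055 / 282 = 0.03123424
φ = arcsin(0.03123424) = 1.789881°

1.7899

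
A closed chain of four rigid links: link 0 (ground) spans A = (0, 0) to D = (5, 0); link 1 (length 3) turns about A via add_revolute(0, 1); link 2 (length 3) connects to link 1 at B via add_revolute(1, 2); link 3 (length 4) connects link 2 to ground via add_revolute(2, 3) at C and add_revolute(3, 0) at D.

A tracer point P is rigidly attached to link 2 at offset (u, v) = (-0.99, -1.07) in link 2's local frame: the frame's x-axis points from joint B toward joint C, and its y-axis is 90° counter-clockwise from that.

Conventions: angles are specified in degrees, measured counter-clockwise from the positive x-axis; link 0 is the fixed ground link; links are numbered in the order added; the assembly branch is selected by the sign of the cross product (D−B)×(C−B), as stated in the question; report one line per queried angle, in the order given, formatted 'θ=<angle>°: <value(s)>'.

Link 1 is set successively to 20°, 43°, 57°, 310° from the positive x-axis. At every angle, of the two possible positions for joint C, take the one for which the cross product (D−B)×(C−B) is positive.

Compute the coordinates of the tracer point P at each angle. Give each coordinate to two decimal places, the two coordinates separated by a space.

A=(0,0), D=(5.00,0)
θ=20°: B = A + 3.00·(cos20°, sin20°) = (2.8191, 1.0261)
θ=20°: |BD| = 2.4102
θ=20°: circle(B,3.00) ∩ circle(D,4.00): a=-0.2470, h=2.9898
θ=20°:   candidates: C₊=(3.8683,3.8366) cross=7.206; C₋=(1.3228,-1.5741) cross=-7.206
θ=20°:   branch + wants cross > 0 → take C=(3.8683,3.8366) (cross=7.206)
θ=20°: ex = (C−B)/|BC| = (0.3498,0.9368); ey = (-0.9368,0.3498)
θ=20°: P = B + -0.99·ex + -1.07·ey = (3.4752,-0.2757)
θ=43°: B = A + 3.00·(cos43°, sin43°) = (2.1941, 2.0460)
θ=43°: |BD| = 3.4727
θ=43°: circle(B,3.00) ∩ circle(D,4.00): a=0.7285, h=2.9102
θ=43°:   candidates: C₊=(4.4973,3.9683) cross=10.106; C₋=(1.0680,-0.7347) cross=-10.106
θ=43°:   branch + wants cross > 0 → take C=(4.4973,3.9683) (cross=10.106)
θ=43°: ex = (C−B)/|BC| = (0.7677,0.6408); ey = (-0.6408,0.7677)
θ=43°: P = B + -0.99·ex + -1.07·ey = (2.1196,0.5902)
θ=57°: B = A + 3.00·(cos57°, sin57°) = (1.6339, 2.5160)
θ=57°: |BD| = 4.2025
θ=57°: circle(B,3.00) ∩ circle(D,4.00): a=1.2684, h=2.7187
θ=57°:   candidates: C₊=(4.2775,3.9342) cross=11.425; C₋=(1.0222,-0.4210) cross=-11.425
θ=57°:   branch + wants cross > 0 → take C=(4.2775,3.9342) (cross=11.425)
θ=57°: ex = (C−B)/|BC| = (0.8812,0.4727); ey = (-0.4727,0.8812)
θ=57°: P = B + -0.99·ex + -1.07·ey = (1.2673,1.1051)
θ=310°: B = A + 3.00·(cos310°, sin310°) = (1.9284, -2.2981)
θ=310°: |BD| = 3.8362
θ=310°: circle(B,3.00) ∩ circle(D,4.00): a=1.0057, h=2.8264
θ=310°:   candidates: C₊=(1.0405,0.5675) cross=10.843; C₋=(4.4268,-3.9587) cross=-10.843
θ=310°:   branch + wants cross > 0 → take C=(1.0405,0.5675) (cross=10.843)
θ=310°: ex = (C−B)/|BC| = (-0.2960,0.9552); ey = (-0.9552,-0.2960)
θ=310°: P = B + -0.99·ex + -1.07·ey = (3.2434,-2.9271)

θ=20°: 3.48 -0.28
θ=43°: 2.12 0.59
θ=57°: 1.27 1.11
θ=310°: 3.24 -2.93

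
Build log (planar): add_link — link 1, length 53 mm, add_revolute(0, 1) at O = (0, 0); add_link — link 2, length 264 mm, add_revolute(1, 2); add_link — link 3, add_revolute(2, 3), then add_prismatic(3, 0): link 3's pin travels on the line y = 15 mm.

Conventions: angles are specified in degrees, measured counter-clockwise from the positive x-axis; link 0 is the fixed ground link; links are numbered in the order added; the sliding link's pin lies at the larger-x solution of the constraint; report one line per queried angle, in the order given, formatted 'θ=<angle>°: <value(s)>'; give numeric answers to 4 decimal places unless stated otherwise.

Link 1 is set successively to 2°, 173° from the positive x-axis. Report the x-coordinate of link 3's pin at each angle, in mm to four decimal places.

geometry: r = 53 mm, L = 264 mm, e = 15 mm
θ=2°: crank pin P = (r cos θ, r sin θ) = (52.967714, 1.849673)
θ=2°: h = r sin θ − e = 1.849673 − 15 = -13.150327
θ=2°: x = r cos θ + √(L² − h²) = 52.967714 + 263.672276 = 316.639989
θ=173°: crank pin P = (r cos θ, r sin θ) = (-52.604946, 6.459075)
θ=173°: h = r sin θ − e = 6.459075 − 15 = -8.540925
θ=173°: x = r cos θ + √(L² − h²) = -52.604946 + 263.861806 = 211.256860

θ=2°: 316.6400
θ=173°: 211.2569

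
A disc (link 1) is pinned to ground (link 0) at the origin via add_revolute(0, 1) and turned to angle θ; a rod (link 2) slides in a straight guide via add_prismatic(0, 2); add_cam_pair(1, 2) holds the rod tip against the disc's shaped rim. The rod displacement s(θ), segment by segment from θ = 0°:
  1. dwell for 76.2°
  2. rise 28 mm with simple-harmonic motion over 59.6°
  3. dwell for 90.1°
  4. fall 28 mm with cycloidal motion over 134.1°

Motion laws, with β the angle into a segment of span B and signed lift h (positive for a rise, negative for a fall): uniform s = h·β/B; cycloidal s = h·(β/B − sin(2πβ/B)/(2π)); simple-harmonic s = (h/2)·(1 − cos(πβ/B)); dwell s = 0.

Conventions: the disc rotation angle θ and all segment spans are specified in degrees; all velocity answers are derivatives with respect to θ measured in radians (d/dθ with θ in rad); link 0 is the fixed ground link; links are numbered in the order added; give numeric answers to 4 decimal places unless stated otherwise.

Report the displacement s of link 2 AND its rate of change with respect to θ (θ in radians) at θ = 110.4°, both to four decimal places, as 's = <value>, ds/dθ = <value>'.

segment 1 (0° to 76.2°, dwell): s unchanged at 0.0000
θ = 110.4° falls in segment 2 (76.2° to 135.8°, simple-harmonic, h = 28): β = 110.4 − 76.2 = 34.2°, B = 59.6°; Δs = 28/2·(1 − cos(π·0.5738)) = 17.2180; s = 0.0000 + 17.2180 = 17.2180
velocity in seg [76.2°–135.8°] (simple-harmonic), θ in radians: β = 34.2° = 0.5969 rad, B = 59.6° = 1.0402 rad; ds/dθ = (πh/(2B)) sin(πβ/B) = (π·28/(2·1.0402)) sin(π·0.5738) = 41.149768 mm/rad

s = 17.2180, ds/dθ = 41.1498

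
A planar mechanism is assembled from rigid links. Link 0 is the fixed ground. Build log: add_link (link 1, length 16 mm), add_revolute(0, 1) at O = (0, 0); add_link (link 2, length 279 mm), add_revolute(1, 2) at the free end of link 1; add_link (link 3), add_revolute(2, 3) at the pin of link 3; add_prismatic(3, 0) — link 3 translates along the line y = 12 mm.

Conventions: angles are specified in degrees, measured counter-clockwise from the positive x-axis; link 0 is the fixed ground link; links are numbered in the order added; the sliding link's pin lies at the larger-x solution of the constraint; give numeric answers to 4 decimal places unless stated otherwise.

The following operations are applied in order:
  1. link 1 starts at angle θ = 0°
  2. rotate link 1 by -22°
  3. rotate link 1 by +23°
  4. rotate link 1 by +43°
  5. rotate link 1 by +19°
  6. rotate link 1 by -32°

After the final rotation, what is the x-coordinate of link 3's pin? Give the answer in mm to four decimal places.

geometry: r = 16 mm, L = 279 mm, e = 12 mm; θ starts at 0°
rotate link 1 by -22°: θ ← 0° -22° = -22°
rotate link 1 by +23°: θ ← -22° +23° = 1°
rotate link 1 by +43°: θ ← 1° +43° = 44°
rotate link 1 by +19°: θ ← 44° +19° = 63°
rotate link 1 by -32°: θ ← 63° -32° = 31°
crank pin P = (r cos θ, r sin θ) = (13.714677, 8.240609)
h = r sin θ − e = 8.240609 − 12 = -3.759391
x = r cos θ + √(L² − h²) = 13.714677 + 278.974671 = 292.689348

292.6893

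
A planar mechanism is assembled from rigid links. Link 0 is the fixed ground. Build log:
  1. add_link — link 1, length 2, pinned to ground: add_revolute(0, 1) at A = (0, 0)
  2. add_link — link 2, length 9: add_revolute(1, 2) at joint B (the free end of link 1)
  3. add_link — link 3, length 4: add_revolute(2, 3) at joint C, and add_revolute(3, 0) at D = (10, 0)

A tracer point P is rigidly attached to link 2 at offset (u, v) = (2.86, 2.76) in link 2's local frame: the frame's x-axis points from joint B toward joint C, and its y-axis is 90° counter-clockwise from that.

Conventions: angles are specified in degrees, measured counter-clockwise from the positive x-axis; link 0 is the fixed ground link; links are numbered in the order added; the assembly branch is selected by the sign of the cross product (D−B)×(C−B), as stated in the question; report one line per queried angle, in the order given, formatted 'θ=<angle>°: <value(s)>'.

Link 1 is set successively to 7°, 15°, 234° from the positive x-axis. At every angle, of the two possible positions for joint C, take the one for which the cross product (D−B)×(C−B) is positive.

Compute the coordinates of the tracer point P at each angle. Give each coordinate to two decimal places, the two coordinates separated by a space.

A=(0,0), D=(10.00,0)
θ=7°: B = A + 2.00·(cos7°, sin7°) = (1.9851, 0.2437)
θ=7°: |BD| = 8.0186
θ=7°: circle(B,9.00) ∩ circle(D,4.00): a=8.0624, h=3.9998
θ=7°:   candidates: C₊=(10.1653,3.9966) cross=32.073; C₋=(9.9222,-3.9992) cross=-32.073
θ=7°:   branch + wants cross > 0 → take C=(10.1653,3.9966) (cross=32.073)
θ=7°: ex = (C−B)/|BC| = (0.9089,0.4170); ey = (-0.4170,0.9089)
θ=7°: P = B + 2.86·ex + 2.76·ey = (3.4337,3.9449)
θ=15°: B = A + 2.00·(cos15°, sin15°) = (1.9319, 0.5176)
θ=15°: |BD| = 8.0847
θ=15°: circle(B,9.00) ∩ circle(D,4.00): a=8.0623, h=3.9999
θ=15°:   candidates: C₊=(10.2337,3.9932) cross=32.338; C₋=(9.7215,-3.9903) cross=-32.338
θ=15°:   branch + wants cross > 0 → take C=(10.2337,3.9932) (cross=32.338)
θ=15°: ex = (C−B)/|BC| = (0.9224,0.3862); ey = (-0.3862,0.9224)
θ=15°: P = B + 2.86·ex + 2.76·ey = (3.5042,4.1680)
θ=234°: B = A + 2.00·(cos234°, sin234°) = (-1.1756, -1.6180)
θ=234°: |BD| = 11.2921
θ=234°: circle(B,9.00) ∩ circle(D,4.00): a=8.5242, h=2.8877
θ=234°:   candidates: C₊=(6.8469,2.4612) cross=32.608; C₋=(7.6744,-3.2545) cross=-32.608
θ=234°:   branch + wants cross > 0 → take C=(6.8469,2.4612) (cross=32.608)
θ=234°: ex = (C−B)/|BC| = (0.8914,0.4533); ey = (-0.4533,0.8914)
θ=234°: P = B + 2.86·ex + 2.76·ey = (0.1228,2.1385)

θ=7°: 3.43 3.94
θ=15°: 3.50 4.17
θ=234°: 0.12 2.14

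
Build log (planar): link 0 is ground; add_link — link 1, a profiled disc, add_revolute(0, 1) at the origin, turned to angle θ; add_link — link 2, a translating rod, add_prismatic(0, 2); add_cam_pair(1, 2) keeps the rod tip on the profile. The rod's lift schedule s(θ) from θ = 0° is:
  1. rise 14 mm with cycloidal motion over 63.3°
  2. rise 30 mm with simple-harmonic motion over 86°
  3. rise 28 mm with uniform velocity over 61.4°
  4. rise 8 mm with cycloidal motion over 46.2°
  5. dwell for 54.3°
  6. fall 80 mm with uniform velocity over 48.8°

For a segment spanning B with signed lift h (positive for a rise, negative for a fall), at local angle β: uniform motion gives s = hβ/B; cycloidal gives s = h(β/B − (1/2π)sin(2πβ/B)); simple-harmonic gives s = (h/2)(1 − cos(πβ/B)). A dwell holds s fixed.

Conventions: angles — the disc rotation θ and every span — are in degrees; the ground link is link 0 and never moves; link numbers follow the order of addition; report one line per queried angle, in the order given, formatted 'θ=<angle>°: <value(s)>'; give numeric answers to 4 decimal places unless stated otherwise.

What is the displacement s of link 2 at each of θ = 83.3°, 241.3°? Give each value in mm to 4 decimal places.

seg 1 [0°–63.3°] cycloidal, h=14: full span → s += 14 → s = 14.0000
seg 2 [63.3°–149.3°] simple-harmonic, h=30: θ=83.3° here. β=20, B=86. 30/2·(1 − cos(π·0.2326)) = 3.8284 → s = 17.8284
seg 2 [63.3°–149.3°] simple-harmonic, h=30: full span → s += 30 → s = 44.0000
seg 3 [149.3°–210.7°] uniform, h=28: full span → s += 28 → s = 72.0000
seg 4 [210.7°–256.9°] cycloidal, h=8: θ=241.3° here. β=30.6, B=46.2. 8·(0.6623 − sin(2π·0.6623)/(2π)) = 6.3836 → s = 78.3836

θ=83.3°: 17.8284
θ=241.3°: 78.3836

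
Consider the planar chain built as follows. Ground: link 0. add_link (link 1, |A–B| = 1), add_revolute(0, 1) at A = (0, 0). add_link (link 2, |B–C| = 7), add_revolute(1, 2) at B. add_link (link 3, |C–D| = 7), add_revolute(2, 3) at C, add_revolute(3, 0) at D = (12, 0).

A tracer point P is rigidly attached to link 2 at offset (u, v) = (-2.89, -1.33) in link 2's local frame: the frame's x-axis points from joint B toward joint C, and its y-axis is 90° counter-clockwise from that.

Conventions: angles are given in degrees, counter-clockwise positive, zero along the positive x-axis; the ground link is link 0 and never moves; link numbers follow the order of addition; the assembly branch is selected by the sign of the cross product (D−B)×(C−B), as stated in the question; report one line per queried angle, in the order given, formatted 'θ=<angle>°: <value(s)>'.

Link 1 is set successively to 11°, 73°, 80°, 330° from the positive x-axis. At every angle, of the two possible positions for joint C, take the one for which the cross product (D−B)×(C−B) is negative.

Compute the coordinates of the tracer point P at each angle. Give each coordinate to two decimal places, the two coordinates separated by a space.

A=(0,0), D=(12.00,0)
θ=11°: B = A + 1.00·(cos11°, sin11°) = (0.9816, 0.1908)
θ=11°: |BD| = 11.0200
θ=11°: circle(B,7.00) ∩ circle(D,7.00): a=5.5100, h=4.3174
θ=11°:   candidates: C₊=(6.5656,4.4121) cross=47.578; C₋=(6.4161,-4.2213) cross=-47.578
θ=11°:   branch - wants cross < 0 → take C=(6.4161,-4.2213) (cross=-47.578)
θ=11°: ex = (C−B)/|BC| = (0.7763,-0.6303); ey = (0.6303,0.7763)
θ=11°: P = B + -2.89·ex + -1.33·ey = (-2.1003,0.9798)
θ=73°: B = A + 1.00·(cos73°, sin73°) = (0.2924, 0.9563)
θ=73°: |BD| = 11.7466
θ=73°: circle(B,7.00) ∩ circle(D,7.00): a=5.8733, h=3.8084
θ=73°:   candidates: C₊=(6.4562,4.2740) cross=44.736; C₋=(5.8361,-3.3176) cross=-44.736
θ=73°:   branch - wants cross < 0 → take C=(5.8361,-3.3176) (cross=-44.736)
θ=73°: ex = (C−B)/|BC| = (0.7920,-0.6106); ey = (0.6106,0.7920)
θ=73°: P = B + -2.89·ex + -1.33·ey = (-2.8085,1.6675)
θ=80°: B = A + 1.00·(cos80°, sin80°) = (0.1736, 0.9848)
θ=80°: |BD| = 11.8673
θ=80°: circle(B,7.00) ∩ circle(D,7.00): a=5.9336, h=3.7137
θ=80°:   candidates: C₊=(6.3950,4.1933) cross=44.072; C₋=(5.7786,-3.2085) cross=-44.072
θ=80°:   branch - wants cross < 0 → take C=(5.7786,-3.2085) (cross=-44.072)
θ=80°: ex = (C−B)/|BC| = (0.8007,-0.5990); ey = (0.5990,0.8007)
θ=80°: P = B + -2.89·ex + -1.33·ey = (-2.9371,1.6511)
θ=330°: B = A + 1.00·(cos330°, sin330°) = (0.8660, -0.5000)
θ=330°: |BD| = 11.1452
θ=330°: circle(B,7.00) ∩ circle(D,7.00): a=5.5726, h=4.2363
θ=330°:   candidates: C₊=(6.2430,3.9820) cross=47.214; C₋=(6.6231,-4.4820) cross=-47.214
θ=330°:   branch - wants cross < 0 → take C=(6.6231,-4.4820) (cross=-47.214)
θ=330°: ex = (C−B)/|BC| = (0.8224,-0.5689); ey = (0.5689,0.8224)
θ=330°: P = B + -2.89·ex + -1.33·ey = (-2.2674,0.0502)

θ=11°: -2.10 0.98
θ=73°: -2.81 1.67
θ=80°: -2.94 1.65
θ=330°: -2.27 0.05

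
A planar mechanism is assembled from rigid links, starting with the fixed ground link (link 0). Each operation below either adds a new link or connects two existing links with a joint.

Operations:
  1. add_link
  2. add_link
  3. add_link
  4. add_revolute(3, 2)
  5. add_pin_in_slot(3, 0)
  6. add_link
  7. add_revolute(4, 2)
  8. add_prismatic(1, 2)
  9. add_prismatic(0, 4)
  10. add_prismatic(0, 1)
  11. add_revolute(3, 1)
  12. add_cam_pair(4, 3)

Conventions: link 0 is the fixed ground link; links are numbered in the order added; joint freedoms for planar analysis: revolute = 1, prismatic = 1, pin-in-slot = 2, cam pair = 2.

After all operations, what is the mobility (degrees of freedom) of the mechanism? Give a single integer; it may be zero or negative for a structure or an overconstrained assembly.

link 0 = ground. State L|J1|J2 = 1|0|0
+link1  2|0|0
+link2  3|0|0
+link3  4|0|0
R(3,2) f=1→J1  4|1|0
PS(3,0) f=2→J2  4|1|1
+link4  5|1|1
R(4,2) f=1→J1  5|2|1
P(1,2) f=1→J1  5|3|1
P(0,4) f=1→J1  5|4|1
P(0,1) f=1→J1  5|5|1
R(3,1) f=1→J1  5|6|1
C(4,3) f=2→J2  5|6|2
M = 3(5−1)−2·6−2 = 12−12−2 = -2

M = -2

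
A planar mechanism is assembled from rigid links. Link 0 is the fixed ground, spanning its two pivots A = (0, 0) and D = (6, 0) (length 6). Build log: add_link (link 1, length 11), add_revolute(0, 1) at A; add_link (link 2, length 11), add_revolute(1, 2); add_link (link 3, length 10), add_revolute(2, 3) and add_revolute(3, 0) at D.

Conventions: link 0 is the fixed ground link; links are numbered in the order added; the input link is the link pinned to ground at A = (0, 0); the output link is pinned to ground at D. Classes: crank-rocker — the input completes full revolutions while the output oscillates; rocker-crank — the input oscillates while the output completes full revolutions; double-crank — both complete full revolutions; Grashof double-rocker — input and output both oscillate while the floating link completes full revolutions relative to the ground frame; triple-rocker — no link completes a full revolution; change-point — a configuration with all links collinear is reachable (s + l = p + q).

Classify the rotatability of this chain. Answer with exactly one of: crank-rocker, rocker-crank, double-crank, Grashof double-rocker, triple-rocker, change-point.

lengths: ground=6, input=11, coupler=11, output=10
sorted: s=6 (shortest), l=11 (longest), p+q=21
s + l = 17 vs p + q = 21
s + l < p + q (Grashof) with shortest = ground link → double-crank

double-crank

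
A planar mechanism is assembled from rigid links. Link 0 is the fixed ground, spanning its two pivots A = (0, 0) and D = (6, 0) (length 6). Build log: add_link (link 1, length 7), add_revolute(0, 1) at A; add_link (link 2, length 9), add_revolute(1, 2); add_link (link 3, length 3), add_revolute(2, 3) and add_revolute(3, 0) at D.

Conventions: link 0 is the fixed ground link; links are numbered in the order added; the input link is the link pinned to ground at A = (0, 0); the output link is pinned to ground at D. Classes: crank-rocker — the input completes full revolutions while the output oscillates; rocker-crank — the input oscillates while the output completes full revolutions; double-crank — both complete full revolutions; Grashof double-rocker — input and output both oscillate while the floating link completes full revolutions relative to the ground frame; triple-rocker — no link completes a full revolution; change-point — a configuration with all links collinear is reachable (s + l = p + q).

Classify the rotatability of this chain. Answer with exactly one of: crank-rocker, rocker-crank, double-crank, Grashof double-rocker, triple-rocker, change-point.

lengths: ground=6, input=7, coupler=9, output=3
sorted: s=3 (shortest), l=9 (longest), p+q=13
s + l = 12 vs p + q = 13
s + l < p + q (Grashof) with shortest = output link → rocker-crank

rocker-crank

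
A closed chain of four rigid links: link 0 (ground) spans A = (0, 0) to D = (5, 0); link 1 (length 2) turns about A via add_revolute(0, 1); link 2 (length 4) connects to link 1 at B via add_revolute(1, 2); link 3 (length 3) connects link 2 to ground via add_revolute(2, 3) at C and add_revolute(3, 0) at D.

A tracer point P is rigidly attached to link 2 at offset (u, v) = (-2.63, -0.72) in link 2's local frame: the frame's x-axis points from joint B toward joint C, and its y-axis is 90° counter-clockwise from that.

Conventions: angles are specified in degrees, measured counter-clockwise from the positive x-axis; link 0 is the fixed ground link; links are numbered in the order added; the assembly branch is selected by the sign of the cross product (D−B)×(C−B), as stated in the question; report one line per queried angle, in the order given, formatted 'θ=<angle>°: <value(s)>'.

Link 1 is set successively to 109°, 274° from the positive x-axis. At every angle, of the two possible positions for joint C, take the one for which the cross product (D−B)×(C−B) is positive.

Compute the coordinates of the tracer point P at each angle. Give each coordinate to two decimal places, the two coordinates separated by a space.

A=(0,0), D=(5.00,0)
θ=109°: B = A + 2.00·(cos109°, sin109°) = (-0.6511, 1.8910)
θ=109°: |BD| = 5.9591
θ=109°: circle(B,4.00) ∩ circle(D,3.00): a=3.5669, h=1.8103
θ=109°:   candidates: C₊=(3.3059,2.4759) cross=10.788; C₋=(2.1569,-0.9576) cross=-10.788
θ=109°:   branch + wants cross > 0 → take C=(3.3059,2.4759) (cross=10.788)
θ=109°: ex = (C−B)/|BC| = (0.9893,0.1462); ey = (-0.1462,0.9893)
θ=109°: P = B + -2.63·ex + -0.72·ey = (-3.1476,0.7942)
θ=274°: B = A + 2.00·(cos274°, sin274°) = (0.1395, -1.9951)
θ=274°: |BD| = 5.2540
θ=274°: circle(B,4.00) ∩ circle(D,3.00): a=3.2932, h=2.2705
θ=274°:   candidates: C₊=(2.3238,1.3558) cross=11.929; C₋=(4.0482,-2.8450) cross=-11.929
θ=274°:   branch + wants cross > 0 → take C=(2.3238,1.3558) (cross=11.929)
θ=274°: ex = (C−B)/|BC| = (0.5461,0.8377); ey = (-0.8377,0.5461)
θ=274°: P = B + -2.63·ex + -0.72·ey = (-0.6935,-4.5915)

θ=109°: -3.15 0.79
θ=274°: -0.69 -4.59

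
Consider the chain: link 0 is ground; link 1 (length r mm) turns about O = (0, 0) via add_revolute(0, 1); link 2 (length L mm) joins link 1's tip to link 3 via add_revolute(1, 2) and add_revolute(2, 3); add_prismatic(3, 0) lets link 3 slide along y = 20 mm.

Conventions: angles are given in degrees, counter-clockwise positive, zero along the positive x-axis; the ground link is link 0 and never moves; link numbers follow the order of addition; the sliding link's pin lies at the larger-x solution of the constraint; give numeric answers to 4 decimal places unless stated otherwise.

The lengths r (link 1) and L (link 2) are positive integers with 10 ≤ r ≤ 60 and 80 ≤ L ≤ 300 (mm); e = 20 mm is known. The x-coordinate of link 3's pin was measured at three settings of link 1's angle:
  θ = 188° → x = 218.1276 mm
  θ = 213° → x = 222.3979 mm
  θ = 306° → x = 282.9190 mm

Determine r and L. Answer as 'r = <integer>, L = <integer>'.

constraint per measurement: (x − r cos θ)² + (r sin θ − e)² = L²
subtracting the θ₁ and θ₂ equations cancels the r² and L² terms:
r = (x₁² − x₂²) / (2[(x₁cos θ₁ + e sin θ₁) − (x₂cos θ₂ + e sin θ₂)]) = 44.0002 → r = 44
L² = (x₁ − r cos θ₁)² + (r sin θ₁ − e)² = 69169.0167 → L = 263.0000 → L = 263
check at θ₃=306°: x = 282.9190 (printed 282.9190) ✓

r = 44, L = 263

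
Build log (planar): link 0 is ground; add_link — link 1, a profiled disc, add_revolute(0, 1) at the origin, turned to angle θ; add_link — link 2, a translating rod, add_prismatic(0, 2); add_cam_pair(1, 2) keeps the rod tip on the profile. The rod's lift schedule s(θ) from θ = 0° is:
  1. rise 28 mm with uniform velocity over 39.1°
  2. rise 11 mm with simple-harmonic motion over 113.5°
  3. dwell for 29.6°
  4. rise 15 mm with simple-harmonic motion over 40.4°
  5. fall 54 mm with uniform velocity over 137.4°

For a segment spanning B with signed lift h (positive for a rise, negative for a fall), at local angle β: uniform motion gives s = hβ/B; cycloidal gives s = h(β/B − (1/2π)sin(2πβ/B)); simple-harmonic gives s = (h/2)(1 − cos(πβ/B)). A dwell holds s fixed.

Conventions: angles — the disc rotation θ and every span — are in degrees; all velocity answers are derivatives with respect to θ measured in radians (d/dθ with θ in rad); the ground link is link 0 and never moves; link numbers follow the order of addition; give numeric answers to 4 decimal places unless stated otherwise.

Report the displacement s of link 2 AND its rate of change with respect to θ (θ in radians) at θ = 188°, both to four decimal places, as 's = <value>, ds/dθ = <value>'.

seg 1 [0°–39.1°] uniform, h=28: full span → s += 28 → s = 28.0000
seg 2 [39.1°–152.6°] simple-harmonic, h=11: full span → s += 11 → s = 39.0000
seg 3 [152.6°–182.2°] dwell: s stays 39.0000
seg 4 [182.2°–222.6°] simple-harmonic, h=15: θ=188° here. β=5.8, B=40.4. 15/2·(1 − cos(π·0.1436)) = 0.7500 → s = 39.7500
velocity in seg [182.2°–222.6°] (simple-harmonic), θ in radians: β = 5.8° = 0.1012 rad, B = 40.4° = 0.7051 rad; ds/dθ = (πh/(2B)) sin(πβ/B) = (π·15/(2·0.7051)) sin(π·0.1436) = 14.565445 mm/rad

s = 39.7500, ds/dθ = 14.5654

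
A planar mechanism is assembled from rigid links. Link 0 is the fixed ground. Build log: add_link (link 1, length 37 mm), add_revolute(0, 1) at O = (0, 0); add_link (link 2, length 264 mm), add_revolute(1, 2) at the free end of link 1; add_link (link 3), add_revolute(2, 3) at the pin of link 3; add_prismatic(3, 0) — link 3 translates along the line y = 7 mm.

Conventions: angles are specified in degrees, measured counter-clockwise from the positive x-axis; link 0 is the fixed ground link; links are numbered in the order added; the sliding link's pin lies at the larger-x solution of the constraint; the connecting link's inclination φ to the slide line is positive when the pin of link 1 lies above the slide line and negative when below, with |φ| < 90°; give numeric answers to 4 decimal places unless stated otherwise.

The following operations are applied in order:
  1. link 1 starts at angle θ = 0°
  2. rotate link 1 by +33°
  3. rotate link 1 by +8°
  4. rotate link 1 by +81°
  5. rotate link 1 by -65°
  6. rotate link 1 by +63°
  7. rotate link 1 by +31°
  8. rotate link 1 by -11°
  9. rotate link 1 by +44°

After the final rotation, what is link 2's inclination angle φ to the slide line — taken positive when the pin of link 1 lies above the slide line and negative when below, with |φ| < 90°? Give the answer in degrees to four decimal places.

geometry: r = 37 mm, L = 264 mm, e = 7 mm; θ starts at 0°
rotate link 1 by +33°: θ ← 0° +33° = 33°
rotate link 1 by +8°: θ ← 33° +8° = 41°
rotate link 1 by +81°: θ ← 41° +81° = 122°
rotate link 1 by -65°: θ ← 122° -65° = 57°
rotate link 1 by +63°: θ ← 57° +63° = 120°
rotate link 1 by +31°: θ ← 120° +31° = 151°
rotate link 1 by -11°: θ ← 151° -11° = 140°
rotate link 1 by +44°: θ ← 140° +44° = 184°
h = r sin θ − e = -2.580990 − 7 = -9.580990
sin φ = h / L = -9.580990 / 264 = -0.03629163
φ = arcsin(-0.03629163) = -2.079814°

-2.0798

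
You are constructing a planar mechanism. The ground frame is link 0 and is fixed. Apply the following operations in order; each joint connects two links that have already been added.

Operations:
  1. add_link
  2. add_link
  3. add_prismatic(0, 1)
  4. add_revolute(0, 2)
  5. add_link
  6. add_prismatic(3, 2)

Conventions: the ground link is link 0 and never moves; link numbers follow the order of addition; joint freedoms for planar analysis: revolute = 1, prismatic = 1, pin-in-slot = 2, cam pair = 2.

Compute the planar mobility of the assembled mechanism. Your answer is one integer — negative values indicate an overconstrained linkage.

ground; <1,0,0>
#1 <2,0,0>
#2 <3,0,0>
P:0↔1 J1 <3,1,0>
R:0↔2 J1 <3,2,0>
#3 <4,2,0>
P:3↔2 J1 <4,3,0>
3×3 − 2×3 − 1×0 = 3

M = 3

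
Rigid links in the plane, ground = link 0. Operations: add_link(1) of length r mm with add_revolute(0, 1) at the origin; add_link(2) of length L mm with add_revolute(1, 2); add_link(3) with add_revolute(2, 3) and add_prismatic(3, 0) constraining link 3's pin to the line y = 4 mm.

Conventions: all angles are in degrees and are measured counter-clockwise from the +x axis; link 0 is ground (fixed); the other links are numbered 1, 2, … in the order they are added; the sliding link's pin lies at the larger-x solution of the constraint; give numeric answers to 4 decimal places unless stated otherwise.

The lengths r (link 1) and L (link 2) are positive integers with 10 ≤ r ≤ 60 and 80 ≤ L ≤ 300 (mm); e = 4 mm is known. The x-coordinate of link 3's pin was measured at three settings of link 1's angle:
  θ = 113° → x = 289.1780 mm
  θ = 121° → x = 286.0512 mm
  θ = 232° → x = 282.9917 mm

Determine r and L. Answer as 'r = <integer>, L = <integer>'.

constraint per measurement: (x − r cos θ)² + (r sin θ − e)² = L²
subtracting the θ₁ and θ₂ equations cancels the r² and L² terms:
r = (x₁² − x₂²) / (2[(x₁cos θ₁ + e sin θ₁) − (x₂cos θ₂ + e sin θ₂)]) = 25.9994 → r = 26
L² = (x₁ − r cos θ₁)² + (r sin θ₁ − e)² = 89999.9747 → L = 300.0000 → L = 300
check at θ₃=232°: x = 282.9917 (printed 282.9917) ✓

r = 26, L = 300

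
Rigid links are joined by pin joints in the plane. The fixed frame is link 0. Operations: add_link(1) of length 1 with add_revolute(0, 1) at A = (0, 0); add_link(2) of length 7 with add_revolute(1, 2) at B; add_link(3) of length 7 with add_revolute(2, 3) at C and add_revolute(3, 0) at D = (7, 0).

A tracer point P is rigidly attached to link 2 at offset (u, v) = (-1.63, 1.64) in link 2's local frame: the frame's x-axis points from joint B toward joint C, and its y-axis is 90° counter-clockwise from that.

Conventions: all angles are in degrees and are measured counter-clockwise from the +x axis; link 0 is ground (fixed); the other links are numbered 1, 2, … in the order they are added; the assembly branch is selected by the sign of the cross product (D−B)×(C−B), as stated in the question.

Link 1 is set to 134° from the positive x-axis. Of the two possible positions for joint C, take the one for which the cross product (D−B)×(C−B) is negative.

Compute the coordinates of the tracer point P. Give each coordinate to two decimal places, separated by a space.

A=(0,0), D=(7.00,0)
B = A + 1.00·(cos134°, sin134°) = (-0.6947, 0.7193)
|BD| = 7.7282
circle(B,7.00) ∩ circle(D,7.00): a=3.8641, h=5.8368
  candidates: C₊=(3.6960,6.1712) cross=45.108; C₋=(2.6094,-5.4518) cross=-45.108
  branch - wants cross < 0 → take C=(2.6094,-5.4518) (cross=-45.108)
ex = (C−B)/|BC| = (0.4720,-0.8816); ey = (0.8816,0.4720)
P = B + -1.63·ex + 1.64·ey = (-0.0182,2.9304)

-0.02 2.93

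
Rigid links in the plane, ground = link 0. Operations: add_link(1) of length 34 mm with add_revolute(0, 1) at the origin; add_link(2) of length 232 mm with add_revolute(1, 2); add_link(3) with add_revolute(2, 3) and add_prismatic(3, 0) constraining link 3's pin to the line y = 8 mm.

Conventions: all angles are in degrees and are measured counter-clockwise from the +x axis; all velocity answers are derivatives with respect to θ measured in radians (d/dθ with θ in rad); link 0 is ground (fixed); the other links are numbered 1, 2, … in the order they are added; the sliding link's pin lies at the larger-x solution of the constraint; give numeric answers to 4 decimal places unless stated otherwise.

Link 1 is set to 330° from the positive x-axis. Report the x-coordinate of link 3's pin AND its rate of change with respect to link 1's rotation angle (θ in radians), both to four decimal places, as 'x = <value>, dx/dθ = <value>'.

geometry: r = 34 mm, L = 232 mm, e = 8 mm
crank pin P = (r cos θ, r sin θ) = (29.444864, -17.000000)
h = r sin θ − e = -17.000000 − 8 = -25.000000
x = r cos θ + √(L² − h²) = 29.444864 + 230.649084 = 260.093948
dx/dθ = −r sin θ − h·r cos θ/√(L² − h²) (θ in radians; h = -25.000000) = 20.191522

x = 260.0939, dx/dθ = 20.1915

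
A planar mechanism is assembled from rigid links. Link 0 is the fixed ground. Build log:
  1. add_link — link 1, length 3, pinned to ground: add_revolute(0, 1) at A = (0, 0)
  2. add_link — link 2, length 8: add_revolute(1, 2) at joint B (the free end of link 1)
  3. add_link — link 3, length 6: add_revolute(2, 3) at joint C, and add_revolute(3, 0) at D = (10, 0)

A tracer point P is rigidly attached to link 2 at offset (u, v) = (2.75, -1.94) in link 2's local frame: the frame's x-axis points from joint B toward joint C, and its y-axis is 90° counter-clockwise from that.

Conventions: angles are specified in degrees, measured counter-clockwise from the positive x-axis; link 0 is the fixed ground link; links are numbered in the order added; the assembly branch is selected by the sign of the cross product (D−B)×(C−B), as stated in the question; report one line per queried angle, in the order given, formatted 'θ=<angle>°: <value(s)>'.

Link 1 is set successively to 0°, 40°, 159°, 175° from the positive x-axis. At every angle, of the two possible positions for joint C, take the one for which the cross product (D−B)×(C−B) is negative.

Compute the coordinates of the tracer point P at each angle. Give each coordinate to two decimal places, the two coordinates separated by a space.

A=(0,0), D=(10.00,0)
θ=0°: B = A + 3.00·(cos0°, sin0°) = (3.0000, 0.0000)
θ=0°: |BD| = 7.0000
θ=0°: circle(B,8.00) ∩ circle(D,6.00): a=5.5000, h=5.8095
θ=0°:   candidates: C₊=(8.5000,5.8095) cross=40.666; C₋=(8.5000,-5.8095) cross=-40.666
θ=0°:   branch - wants cross < 0 → take C=(8.5000,-5.8095) (cross=-40.666)
θ=0°: ex = (C−B)/|BC| = (0.6875,-0.7262); ey = (0.7262,0.6875)
θ=0°: P = B + 2.75·ex + -1.94·ey = (3.4818,-3.3308)
θ=40°: B = A + 3.00·(cos40°, sin40°) = (2.2981, 1.9284)
θ=40°: |BD| = 7.9396
θ=40°: circle(B,8.00) ∩ circle(D,6.00): a=5.7331, h=5.5796
θ=40°:   candidates: C₊=(9.2147,5.9484) cross=44.299; C₋=(6.5044,-4.8766) cross=-44.299
θ=40°:   branch - wants cross < 0 → take C=(6.5044,-4.8766) (cross=-44.299)
θ=40°: ex = (C−B)/|BC| = (0.5258,-0.8506); ey = (0.8506,0.5258)
θ=40°: P = B + 2.75·ex + -1.94·ey = (2.0938,-1.4309)
θ=159°: B = A + 3.00·(cos159°, sin159°) = (-2.8007, 1.0751)
θ=159°: |BD| = 12.8458
θ=159°: circle(B,8.00) ∩ circle(D,6.00): a=7.5128, h=2.7493
θ=159°:   candidates: C₊=(4.9158,3.1860) cross=35.317; C₋=(4.4556,-2.2933) cross=-35.317
θ=159°:   branch - wants cross < 0 → take C=(4.4556,-2.2933) (cross=-35.317)
θ=159°: ex = (C−B)/|BC| = (0.9070,-0.4210); ey = (0.4210,0.9070)
θ=159°: P = B + 2.75·ex + -1.94·ey = (-1.1232,-1.8424)
θ=175°: B = A + 3.00·(cos175°, sin175°) = (-2.9886, 0.2615)
θ=175°: |BD| = 12.9912
θ=175°: circle(B,8.00) ∩ circle(D,6.00): a=7.5733, h=2.5779
θ=175°:   candidates: C₊=(4.6350,2.6865) cross=33.491; C₋=(4.5313,-2.4684) cross=-33.491
θ=175°:   branch - wants cross < 0 → take C=(4.5313,-2.4684) (cross=-33.491)
θ=175°: ex = (C−B)/|BC| = (0.9400,-0.3412); ey = (0.3412,0.9400)
θ=175°: P = B + 2.75·ex + -1.94·ey = (-1.0656,-2.5005)

θ=0°: 3.48 -3.33
θ=40°: 2.09 -1.43
θ=159°: -1.12 -1.84
θ=175°: -1.07 -2.50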